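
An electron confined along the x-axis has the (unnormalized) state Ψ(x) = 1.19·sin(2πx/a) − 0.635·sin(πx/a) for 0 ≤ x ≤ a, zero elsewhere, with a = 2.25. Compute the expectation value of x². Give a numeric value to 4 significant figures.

2.338

⟨x²⟩ = ∫ x²·|Ψ|² dx / ∫|Ψ|² dx (integrals over the domain).
On 0 ≤ x ≤ a (j ≠ l): ∫sin²(jπx/a) dx = a/2, ∫sin(jπx/a)·sin(lπx/a) dx = 0; diagonal moments ∫x·sin²(jπx/a) dx = a²/4, ∫x²·sin²(jπx/a) dx = a³·(1/6 − 1/(4j²π²)); cross terms ∫x·sin(jπx/a)·sin(lπx/a) dx = 0 for j + l even and −4jla²/(π²(j² − l²)²) for j + l odd, ∫x²·sin(jπx/a)·sin(lπx/a) dx = (−1)^(j+l)·4jla³/(π²(j² − l²)²); higher powers the same way via product-to-sum and parts.
State is unnormalized: ∫|Ψ|² dx = 2.0467, and ∫Ψ*·x²·Ψ dx = 4.7858, so ⟨x²⟩ = 4.7858 / 2.0467.
⟨x²⟩ = 2.3383.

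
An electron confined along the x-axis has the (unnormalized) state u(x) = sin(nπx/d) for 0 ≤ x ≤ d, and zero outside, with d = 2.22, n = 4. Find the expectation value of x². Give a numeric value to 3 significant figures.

1.63

⟨x²⟩ = ∫ x²·|u|² dx / ∫|u|² dx (integrals over the domain).
With sin²θ = (1 − cos2θ)/2 on 0 ≤ x ≤ d: ∫sin²(nπx/d) dx = d/2, ∫x·sin²(nπx/d) dx = d²/4, ∫x²·sin²(nπx/d) dx = d³·(1/6 − 1/(4n²π²)); higher powers xᵏ the same way, integrating xᵏ·cos(2nπx/d) by parts.
State is unnormalized: ∫|u|² dx = 1.1100, and ∫u*·x²·u dx = 1.8062, so ⟨x²⟩ = 1.8062 / 1.1100.
⟨x²⟩ = 1.6272.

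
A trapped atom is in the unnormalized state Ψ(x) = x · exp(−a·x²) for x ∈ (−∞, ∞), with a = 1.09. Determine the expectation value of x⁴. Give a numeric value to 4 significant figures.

0.7891

⟨x⁴⟩ = ∫ x⁴·|Ψ|² dx / ∫|Ψ|² dx (integrals over the domain).
Expand each integrand as polynomial × e^(−2ax²) and use ∫x^(2j)·e^(−2ax²) dx = (2j−1)!!/(4a)^j · √(π/(2a)), odd powers → 0; here √(π/(2a)) = 1.2005.
State is unnormalized: ∫|Ψ|² dx = 0.27533, and ∫Ψ*·x⁴·Ψ dx = 0.21726, so ⟨x⁴⟩ = 0.21726 / 0.27533.
⟨x⁴⟩ = 0.78907.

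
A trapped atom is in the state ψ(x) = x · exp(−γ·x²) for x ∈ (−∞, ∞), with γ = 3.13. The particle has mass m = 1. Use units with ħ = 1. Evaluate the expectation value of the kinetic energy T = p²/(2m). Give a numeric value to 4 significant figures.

T = −(ħ²/2m) d²/dx², so ⟨T⟩ = −(ħ²/2m) ∫ ψ*·ψ'' dx / ∫|ψ|² dx; with m = 1.
Expand each integrand as polynomial × e^(−2γx²) and use ∫x^(2j)·e^(−2γx²) dx = (2j−1)!!/(4γ)^j · √(π/(2γ)), odd powers → 0; here √(π/(2γ)) = 0.70842. Differentiate with the product rule, d/dx e^(−γx²) = −2γx·e^(−γx²).
State is unnormalized: ∫|ψ|² dx = 0.056583, and ∫ψ*·(−ħ²/2m · ψ'') dx = 0.26566, so ⟨T⟩ = 0.26566 / 0.056583.
⟨T⟩ = 4.6950.

4.695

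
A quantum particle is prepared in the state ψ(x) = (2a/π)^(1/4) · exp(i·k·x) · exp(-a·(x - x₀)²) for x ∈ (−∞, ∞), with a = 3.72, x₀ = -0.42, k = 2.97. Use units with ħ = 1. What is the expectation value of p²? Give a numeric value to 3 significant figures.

12.5

p² ψ = −ħ² d²ψ/dx²; ⟨p²⟩ = −ħ² ∫ ψ*·ψ'' dx.
Gaussian moments (u = x − x₀): ∫u^(2j)·e^(−2au²) du = (2j−1)!!/(4a)^j · √(π/(2a)), odd powers integrate to 0; here √(π/(2a)) = 0.64981. Derivatives: ψ′ = (ik − 2au)·ψ, ψ″ = ((ik − 2au)² − 2a)·ψ; the odd-in-u pieces drop out.
⟨p²⟩ = 12.541.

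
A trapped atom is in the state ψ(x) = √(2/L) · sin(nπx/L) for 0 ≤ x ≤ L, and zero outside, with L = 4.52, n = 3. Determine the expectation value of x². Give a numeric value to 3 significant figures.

⟨x²⟩ = ∫ x²·|ψ|² dx (integrals over the domain).
With sin²θ = (1 − cos2θ)/2 on 0 ≤ x ≤ L: ∫sin²(nπx/L) dx = L/2, ∫x·sin²(nπx/L) dx = L²/4, ∫x²·sin²(nπx/L) dx = L³·(1/6 − 1/(4n²π²)); higher powers xᵏ the same way, integrating xᵏ·cos(2nπx/L) by parts.
⟨x²⟩ = 6.6951.

6.70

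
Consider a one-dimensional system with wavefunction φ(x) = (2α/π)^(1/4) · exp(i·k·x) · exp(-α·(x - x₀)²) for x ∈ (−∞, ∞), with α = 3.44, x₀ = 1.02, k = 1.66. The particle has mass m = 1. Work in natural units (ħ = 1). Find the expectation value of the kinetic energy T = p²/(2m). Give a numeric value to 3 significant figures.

T = −(ħ²/2m) d²/dx², so ⟨T⟩ = −(ħ²/2m) ∫ φ*·φ'' dx; with m = 1.
Gaussian moments (u = x − x₀): ∫u^(2j)·e^(−2αu²) du = (2j−1)!!/(4α)^j · √(π/(2α)), odd powers integrate to 0; here √(π/(2α)) = 0.67574. Derivatives: φ′ = (ik − 2αu)·φ, φ″ = ((ik − 2αu)² − 2α)·φ; the odd-in-u pieces drop out.
⟨T⟩ = 3.0978.

3.10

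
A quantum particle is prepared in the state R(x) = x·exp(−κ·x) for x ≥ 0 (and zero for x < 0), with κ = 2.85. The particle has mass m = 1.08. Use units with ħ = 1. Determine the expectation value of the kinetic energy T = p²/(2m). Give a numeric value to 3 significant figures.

T = −(ħ²/2m) d²/dx², so ⟨T⟩ = −(ħ²/2m) ∫ R*·R'' dx / ∫|R|² dx; with m = 1.08.
Differentiate x·exp(−κ·x) with the product rule; every integrand then reduces to terms xʲ·e^(−2κx) on [0, ∞), with ∫₀^∞ xʲ·e^(−2κx) dx = j!/(2κ)^(j+1).
State is unnormalized: ∫|R|² dx = 0.010800, and ∫R*·(−ħ²/2m · R'') dx = 0.040611, so ⟨T⟩ = 0.040611 / 0.010800.
⟨T⟩ = 3.7604.

3.76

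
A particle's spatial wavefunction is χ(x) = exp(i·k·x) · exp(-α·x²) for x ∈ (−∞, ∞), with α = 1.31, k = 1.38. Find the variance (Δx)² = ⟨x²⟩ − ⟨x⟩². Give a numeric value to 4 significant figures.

Compute ⟨x⟩ and ⟨x²⟩ separately, then (Δx)² = ⟨x²⟩ − ⟨x⟩².
Gaussian moments: ∫x^(2j)·e^(−2αx²) dx = (2j−1)!!/(4α)^j · √(π/(2α)), odd powers integrate to 0; here √(π/(2α)) = 1.0950.
Normalization: ∫|χ|² dx = 1.0950.
⟨x⟩ = 0.0000 and ⟨x²⟩ = 0.19084.
(Δx)² = 0.19084 − (0.0000)² = 0.19084.

0.1908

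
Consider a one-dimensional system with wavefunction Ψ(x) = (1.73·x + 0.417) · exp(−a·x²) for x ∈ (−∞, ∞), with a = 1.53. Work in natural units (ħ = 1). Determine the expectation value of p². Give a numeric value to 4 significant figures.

p² Ψ = −ħ² d²Ψ/dx²; ⟨p²⟩ = −ħ² ∫ Ψ*·Ψ'' dx / ∫|Ψ|² dx.
Expand each integrand as polynomial × e^(−2ax²) and use ∫x^(2j)·e^(−2ax²) dx = (2j−1)!!/(4a)^j · √(π/(2a)), odd powers → 0; here √(π/(2a)) = 1.0132. Differentiate with the product rule, d/dx e^(−ax²) = −2ax·e^(−ax²).
State is unnormalized: ∫|Ψ|² dx = 0.67171, and ∫Ψ*·(−ħ² Ψ'') dx = 2.5440, so ⟨p²⟩ = 2.5440 / 0.67171.
⟨p²⟩ = 3.7873.

3.787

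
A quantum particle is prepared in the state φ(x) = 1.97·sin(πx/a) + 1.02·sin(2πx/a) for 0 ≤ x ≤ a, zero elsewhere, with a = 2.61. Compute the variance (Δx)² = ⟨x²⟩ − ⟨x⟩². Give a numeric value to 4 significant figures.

Compute ⟨x⟩ and ⟨x²⟩ separately, then (Δx)² = ⟨x²⟩ − ⟨x⟩².
On 0 ≤ x ≤ a (j ≠ l): ∫sin²(jπx/a) dx = a/2, ∫sin(jπx/a)·sin(lπx/a) dx = 0; diagonal moments ∫x·sin²(jπx/a) dx = a²/4, ∫x²·sin²(jπx/a) dx = a³·(1/6 − 1/(4j²π²)); cross terms ∫x·sin(jπx/a)·sin(lπx/a) dx = 0 for j + l even and −4jla²/(π²(j² − l²)²) for j + l odd, ∫x²·sin(jπx/a)·sin(lπx/a) dx = (−1)^(j+l)·4jla³/(π²(j² − l²)²); higher powers the same way via product-to-sum and parts.
Normalization: ∫|φ|² dx = 6.4223.
⟨x⟩ = 0.92109 and ⟨x²⟩ = 0.97830.
(Δx)² = 0.97830 − (0.92109)² = 0.12990.

0.1299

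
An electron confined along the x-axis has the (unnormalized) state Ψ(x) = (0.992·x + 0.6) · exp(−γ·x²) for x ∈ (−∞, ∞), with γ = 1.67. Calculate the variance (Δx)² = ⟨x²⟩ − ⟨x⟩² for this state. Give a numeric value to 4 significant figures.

0.1133

Compute ⟨x⟩ and ⟨x²⟩ separately, then (Δx)² = ⟨x²⟩ − ⟨x⟩².
Expand each integrand as polynomial × e^(−2γx²) and use ∫x^(2j)·e^(−2γx²) dx = (2j−1)!!/(4γ)^j · √(π/(2γ)), odd powers → 0; here √(π/(2γ)) = 0.96984.
Normalization: ∫|Ψ|² dx = 0.49202.
⟨x⟩ = 0.35127 and ⟨x²⟩ = 0.23664.
(Δx)² = 0.23664 − (0.35127)² = 0.11325.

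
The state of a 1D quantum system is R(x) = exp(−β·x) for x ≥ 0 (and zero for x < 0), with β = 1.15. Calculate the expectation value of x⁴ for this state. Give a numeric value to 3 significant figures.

0.858

⟨x⁴⟩ = ∫ x⁴·|R|² dx / ∫|R|² dx (integrals over the domain).
Every integrand reduces to terms xʲ·e^(−2βx) on [0, ∞); use ∫₀^∞ xʲ·e^(−2βx) dx = j!/(2β)^(j+1).
State is unnormalized: ∫|R|² dx = 0.43478, and ∫R*·x⁴·R dx = 0.37288, so ⟨x⁴⟩ = 0.37288 / 0.43478.
⟨x⁴⟩ = 0.85763.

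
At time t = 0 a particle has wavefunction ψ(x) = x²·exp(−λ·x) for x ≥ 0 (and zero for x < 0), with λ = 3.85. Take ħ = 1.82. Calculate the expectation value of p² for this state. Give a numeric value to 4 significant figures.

16.37

p² ψ = −ħ² d²ψ/dx²; ⟨p²⟩ = −ħ² ∫ ψ*·ψ'' dx / ∫|ψ|² dx.
Differentiate x²·exp(−λ·x) with the product rule; every integrand then reduces to terms xʲ·e^(−2λx) on [0, ∞), with ∫₀^∞ xʲ·e^(−2λx) dx = j!/(2λ)^(j+1).
State is unnormalized: ∫|ψ|² dx = 0.00088666, and ∫ψ*·(−ħ² ψ'') dx = 0.014511, so ⟨p²⟩ = 0.014511 / 0.00088666.
⟨p²⟩ = 16.366.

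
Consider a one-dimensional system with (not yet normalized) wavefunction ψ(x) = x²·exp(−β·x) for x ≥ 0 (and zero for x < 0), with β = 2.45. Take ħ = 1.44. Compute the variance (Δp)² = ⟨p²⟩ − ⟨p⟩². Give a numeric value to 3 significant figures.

Compute ⟨p⟩ and ⟨p²⟩ separately; (Δp)² = ⟨p²⟩ − ⟨p⟩².
Differentiate x²·exp(−β·x) with the product rule; every integrand then reduces to terms xʲ·e^(−2βx) on [0, ∞), with ∫₀^∞ xʲ·e^(−2βx) dx = j!/(2β)^(j+1).
Normalization: ∫|ψ|² dx = 0.0084963.
⟨p⟩ = 0.0000 and ⟨p²⟩ = 4.1489.
(Δp)² = 4.1489 − (0.0000)² = 4.1489.

4.15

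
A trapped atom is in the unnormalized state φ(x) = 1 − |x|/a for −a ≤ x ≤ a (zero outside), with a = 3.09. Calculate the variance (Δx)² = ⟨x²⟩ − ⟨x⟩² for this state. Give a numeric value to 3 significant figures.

Compute ⟨x⟩ and ⟨x²⟩ separately, then (Δx)² = ⟨x²⟩ − ⟨x⟩².
φ is even, so ∫ over [−a, a] = 2∫₀ᵃ with φ = 1 − x/a there: ∫₀ᵃ (1 − x/a)² dx = a/3, ∫₀ᵃ x²(1 − x/a)² dx = a³/30, ∫₀ᵃ x⁴(1 − x/a)² dx = a⁵/105.
Normalization: ∫|φ|² dx = 2.0600.
⟨x⟩ = 0.0000 and ⟨x²⟩ = 0.95481.
(Δx)² = 0.95481 − (0.0000)² = 0.95481.

0.955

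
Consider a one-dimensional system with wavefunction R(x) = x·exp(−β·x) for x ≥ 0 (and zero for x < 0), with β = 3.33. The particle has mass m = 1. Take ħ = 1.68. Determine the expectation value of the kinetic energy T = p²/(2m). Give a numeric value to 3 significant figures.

15.6

T = −(ħ²/2m) d²/dx², so ⟨T⟩ = −(ħ²/2m) ∫ R*·R'' dx / ∫|R|² dx; with m = 1.
Differentiate x·exp(−β·x) with the product rule; every integrand then reduces to terms xʲ·e^(−2βx) on [0, ∞), with ∫₀^∞ xʲ·e^(−2βx) dx = j!/(2β)^(j+1).
State is unnormalized: ∫|R|² dx = 0.0067703, and ∫R*·(−ħ²/2m · R'') dx = 0.10595, so ⟨T⟩ = 0.10595 / 0.0067703.
⟨T⟩ = 15.649.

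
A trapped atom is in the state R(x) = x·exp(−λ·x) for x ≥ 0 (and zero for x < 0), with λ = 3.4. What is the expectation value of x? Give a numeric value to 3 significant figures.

0.441

⟨x⟩ = ∫ x·|R|² dx / ∫|R|² dx (integrals over the domain).
Every integrand reduces to terms xʲ·e^(−2λx) on [0, ∞); use ∫₀^∞ xʲ·e^(−2λx) dx = j!/(2λ)^(j+1).
State is unnormalized: ∫|R|² dx = 0.0063607, and ∫R*·x·R dx = 0.0028062, so ⟨x⟩ = 0.0028062 / 0.0063607.
⟨x⟩ = 0.44118.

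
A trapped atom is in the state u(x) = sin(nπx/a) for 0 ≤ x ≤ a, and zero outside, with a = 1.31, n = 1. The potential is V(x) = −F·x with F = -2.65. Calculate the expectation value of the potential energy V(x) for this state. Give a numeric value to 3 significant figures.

⟨V⟩ = ∫ V(x)·|u|² dx / ∫|u|² dx.
With sin²θ = (1 − cos2θ)/2 on 0 ≤ x ≤ a: ∫sin²(nπx/a) dx = a/2, ∫x·sin²(nπx/a) dx = a²/4, ∫x²·sin²(nπx/a) dx = a³·(1/6 − 1/(4n²π²)); higher powers xᵏ the same way, integrating xᵏ·cos(2nπx/a) by parts.
State is unnormalized: ∫|u|² dx = 0.65500, and ∫u*·V(x)·u dx = 1.1369, so ⟨V⟩ = 1.1369 / 0.65500.
⟨V⟩ = 1.7358.

1.74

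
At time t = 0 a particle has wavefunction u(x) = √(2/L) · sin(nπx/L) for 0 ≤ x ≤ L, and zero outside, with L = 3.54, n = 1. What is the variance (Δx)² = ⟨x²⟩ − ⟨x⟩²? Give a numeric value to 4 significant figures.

0.4094

Compute ⟨x⟩ and ⟨x²⟩ separately, then (Δx)² = ⟨x²⟩ − ⟨x⟩².
With sin²θ = (1 − cos2θ)/2 on 0 ≤ x ≤ L: ∫sin²(nπx/L) dx = L/2, ∫x·sin²(nπx/L) dx = L²/4, ∫x²·sin²(nπx/L) dx = L³·(1/6 − 1/(4n²π²)); higher powers xᵏ the same way, integrating xᵏ·cos(2nπx/L) by parts.
⟨x⟩ = 1.7700 and ⟨x²⟩ = 3.5423.
(Δx)² = 3.5423 − (1.7700)² = 0.40944.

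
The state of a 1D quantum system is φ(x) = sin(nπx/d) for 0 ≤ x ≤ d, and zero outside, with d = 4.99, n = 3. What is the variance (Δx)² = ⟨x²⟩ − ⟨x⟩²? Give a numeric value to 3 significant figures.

1.93

Compute ⟨x⟩ and ⟨x²⟩ separately, then (Δx)² = ⟨x²⟩ − ⟨x⟩².
With sin²θ = (1 − cos2θ)/2 on 0 ≤ x ≤ d: ∫sin²(nπx/d) dx = d/2, ∫x·sin²(nπx/d) dx = d²/4, ∫x²·sin²(nπx/d) dx = d³·(1/6 − 1/(4n²π²)); higher powers xᵏ the same way, integrating xᵏ·cos(2nπx/d) by parts.
Normalization: ∫|φ|² dx = 2.4950.
⟨x⟩ = 2.4950 and ⟨x²⟩ = 8.1599.
(Δx)² = 8.1599 − (2.4950)² = 1.9348.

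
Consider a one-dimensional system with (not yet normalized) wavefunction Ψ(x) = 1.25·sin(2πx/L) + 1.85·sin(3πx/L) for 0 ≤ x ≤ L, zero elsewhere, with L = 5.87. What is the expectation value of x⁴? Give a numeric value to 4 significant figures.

61.75

⟨x⁴⟩ = ∫ x⁴·|Ψ|² dx / ∫|Ψ|² dx (integrals over the domain).
On 0 ≤ x ≤ L (j ≠ l): ∫sin²(jπx/L) dx = L/2, ∫sin(jπx/L)·sin(lπx/L) dx = 0; diagonal moments ∫x·sin²(jπx/L) dx = L²/4, ∫x²·sin²(jπx/L) dx = L³·(1/6 − 1/(4j²π²)); cross terms ∫x·sin(jπx/L)·sin(lπx/L) dx = 0 for j + l even and −4jlL²/(π²(j² − l²)²) for j + l odd, ∫x²·sin(jπx/L)·sin(lπx/L) dx = (−1)^(j+l)·4jlL³/(π²(j² − l²)²); higher powers the same way via product-to-sum and parts.
State is unnormalized: ∫|Ψ|² dx = 14.631, and ∫Ψ*·x⁴·Ψ dx = 903.51, so ⟨x⁴⟩ = 903.51 / 14.631.
⟨x⁴⟩ = 61.753.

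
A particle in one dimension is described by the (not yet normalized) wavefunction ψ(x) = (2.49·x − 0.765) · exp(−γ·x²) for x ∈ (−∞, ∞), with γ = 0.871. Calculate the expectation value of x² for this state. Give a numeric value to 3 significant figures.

⟨x²⟩ = ∫ x²·|ψ|² dx / ∫|ψ|² dx (integrals over the domain).
Expand each integrand as polynomial × e^(−2γx²) and use ∫x^(2j)·e^(−2γx²) dx = (2j−1)!!/(4γ)^j · √(π/(2γ)), odd powers → 0; here √(π/(2γ)) = 1.3429.
State is unnormalized: ∫|ψ|² dx = 3.1758, and ∫ψ*·x²·ψ dx = 2.2834, so ⟨x²⟩ = 2.2834 / 3.1758.
⟨x²⟩ = 0.71902.

0.719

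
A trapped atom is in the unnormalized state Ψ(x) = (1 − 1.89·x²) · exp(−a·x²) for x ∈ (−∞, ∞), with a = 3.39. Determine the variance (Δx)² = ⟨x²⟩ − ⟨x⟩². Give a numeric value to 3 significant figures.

Compute ⟨x⟩ and ⟨x²⟩ separately, then (Δx)² = ⟨x²⟩ − ⟨x⟩².
Expand each integrand as polynomial × e^(−2ax²) and use ∫x^(2j)·e^(−2ax²) dx = (2j−1)!!/(4a)^j · √(π/(2a)), odd powers → 0; here √(π/(2a)) = 0.68071.
Normalization: ∫|Ψ|² dx = 0.53062.
⟨x⟩ = 0.0000 and ⟨x²⟩ = 0.043057.
(Δx)² = 0.043057 − (0.0000)² = 0.043057.

0.0431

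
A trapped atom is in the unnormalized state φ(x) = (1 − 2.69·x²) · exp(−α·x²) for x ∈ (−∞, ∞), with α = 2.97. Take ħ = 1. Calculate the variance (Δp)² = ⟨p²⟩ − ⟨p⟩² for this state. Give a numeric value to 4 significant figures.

Compute ⟨p⟩ and ⟨p²⟩ separately; (Δp)² = ⟨p²⟩ − ⟨p⟩².
Expand each integrand as polynomial × e^(−2αx²) and use ∫x^(2j)·e^(−2αx²) dx = (2j−1)!!/(4α)^j · √(π/(2α)), odd powers → 0; here √(π/(2α)) = 0.72725. Differentiate with the product rule, d/dx e^(−αx²) = −2αx·e^(−αx²).
Normalization: ∫|φ|² dx = 0.50976.
⟨p⟩ = 0.0000 and ⟨p²⟩ = 7.6766.
(Δp)² = 7.6766 − (0.0000)² = 7.6766.

7.677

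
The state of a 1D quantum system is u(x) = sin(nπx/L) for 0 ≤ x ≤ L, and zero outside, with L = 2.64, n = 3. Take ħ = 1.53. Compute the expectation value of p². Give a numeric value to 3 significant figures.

29.8

p² u = −ħ² d²u/dx²; ⟨p²⟩ = −ħ² ∫ u*·u'' dx / ∫|u|² dx.
d/dx sin(nπx/L) = (nπ/L)·cos(nπx/L) and d²/dx² sin(nπx/L) = −(nπ/L)²·sin(nπx/L); on 0 ≤ x ≤ L, ∫sin²(nπx/L) dx = L/2 and ∫sin(nπx/L)·cos(nπx/L) dx = 0.
State is unnormalized: ∫|u|² dx = 1.3200, and ∫u*·(−ħ² u'') dx = 39.381, so ⟨p²⟩ = 39.381 / 1.3200.
⟨p²⟩ = 29.834.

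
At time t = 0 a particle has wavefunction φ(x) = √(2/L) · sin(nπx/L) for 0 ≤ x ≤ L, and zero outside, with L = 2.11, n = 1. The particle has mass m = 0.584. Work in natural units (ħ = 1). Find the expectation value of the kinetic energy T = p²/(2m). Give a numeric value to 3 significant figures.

1.90

T = −(ħ²/2m) d²/dx², so ⟨T⟩ = −(ħ²/2m) ∫ φ*·φ'' dx; with m = 0.584.
d/dx sin(nπx/L) = (nπ/L)·cos(nπx/L) and d²/dx² sin(nπx/L) = −(nπ/L)²·sin(nπx/L); on 0 ≤ x ≤ L, ∫sin²(nπx/L) dx = L/2 and ∫sin(nπx/L)·cos(nπx/L) dx = 0.
⟨T⟩ = 1.8980.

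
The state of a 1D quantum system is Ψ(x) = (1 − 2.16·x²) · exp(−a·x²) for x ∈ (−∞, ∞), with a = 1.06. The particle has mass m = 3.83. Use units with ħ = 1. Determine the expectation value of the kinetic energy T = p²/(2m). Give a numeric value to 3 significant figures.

T = −(ħ²/2m) d²/dx², so ⟨T⟩ = −(ħ²/2m) ∫ Ψ*·Ψ'' dx / ∫|Ψ|² dx; with m = 3.83.
Expand each integrand as polynomial × e^(−2ax²) and use ∫x^(2j)·e^(−2ax²) dx = (2j−1)!!/(4a)^j · √(π/(2a)), odd powers → 0; here √(π/(2a)) = 1.2173. Differentiate with the product rule, d/dx e^(−ax²) = −2ax·e^(−ax²).
State is unnormalized: ∫|Ψ|² dx = 0.92480, and ∫Ψ*·(−ħ²/2m · Ψ'') dx = 0.64611, so ⟨T⟩ = 0.64611 / 0.92480.
⟨T⟩ = 0.69865.

0.699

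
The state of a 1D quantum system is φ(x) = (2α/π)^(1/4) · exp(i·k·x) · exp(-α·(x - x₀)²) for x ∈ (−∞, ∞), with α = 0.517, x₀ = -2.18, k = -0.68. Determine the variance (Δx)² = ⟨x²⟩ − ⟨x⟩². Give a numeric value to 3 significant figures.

Compute ⟨x⟩ and ⟨x²⟩ separately, then (Δx)² = ⟨x²⟩ − ⟨x⟩².
Gaussian moments (u = x − x₀): ∫u^(2j)·e^(−2αu²) du = (2j−1)!!/(4α)^j · √(π/(2α)), odd powers integrate to 0; here √(π/(2α)) = 1.7431.
⟨x⟩ = -2.1800 and ⟨x²⟩ = 5.2360.
(Δx)² = 5.2360 − (-2.1800)² = 0.48356.

0.484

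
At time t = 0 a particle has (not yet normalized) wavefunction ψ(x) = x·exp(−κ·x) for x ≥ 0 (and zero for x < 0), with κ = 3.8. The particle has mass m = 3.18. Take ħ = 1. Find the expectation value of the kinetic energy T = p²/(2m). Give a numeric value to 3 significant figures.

T = −(ħ²/2m) d²/dx², so ⟨T⟩ = −(ħ²/2m) ∫ ψ*·ψ'' dx / ∫|ψ|² dx; with m = 3.18.
Differentiate x·exp(−κ·x) with the product rule; every integrand then reduces to terms xʲ·e^(−2κx) on [0, ∞), with ∫₀^∞ xʲ·e^(−2κx) dx = j!/(2κ)^(j+1).
State is unnormalized: ∫|ψ|² dx = 0.0045561, and ∫ψ*·(−ħ²/2m · ψ'') dx = 0.010344, so ⟨T⟩ = 0.010344 / 0.0045561.
⟨T⟩ = 2.2704.

2.27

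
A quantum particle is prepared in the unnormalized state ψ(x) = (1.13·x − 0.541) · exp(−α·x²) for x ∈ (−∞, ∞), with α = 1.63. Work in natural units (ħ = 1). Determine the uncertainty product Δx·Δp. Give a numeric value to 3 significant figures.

0.616

Δx = √(⟨x²⟩−⟨x⟩²), Δp = √(⟨p²⟩−⟨p⟩²).
Expand each integrand as polynomial × e^(−2αx²) and use ∫x^(2j)·e^(−2αx²) dx = (2j−1)!!/(4α)^j · √(π/(2α)), odd powers → 0; here √(π/(2α)) = 0.98167. Differentiate with the product rule, d/dx e^(−αx²) = −2αx·e^(−αx²).
Normalization: ∫|ψ|² dx = 0.47957.
⟨x⟩ = -0.38386, ⟨x²⟩ = 0.27635 ⇒ Δx = 0.35916.
⟨p⟩ = 0.0000, ⟨p²⟩ = 2.9369 ⇒ Δp = 1.7137.
Δx·Δp = 0.61551.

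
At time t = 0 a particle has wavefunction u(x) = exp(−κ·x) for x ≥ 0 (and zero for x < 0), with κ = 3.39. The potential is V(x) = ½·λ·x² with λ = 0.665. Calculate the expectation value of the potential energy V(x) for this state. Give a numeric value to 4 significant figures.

0.01447

⟨V⟩ = ∫ V(x)·|u|² dx / ∫|u|² dx.
Every integrand reduces to terms xʲ·e^(−2κx) on [0, ∞); use ∫₀^∞ xʲ·e^(−2κx) dx = j!/(2κ)^(j+1).
State is unnormalized: ∫|u|² dx = 0.14749, and ∫u*·V(x)·u dx = 0.0021337, so ⟨V⟩ = 0.0021337 / 0.14749.
⟨V⟩ = 0.014466.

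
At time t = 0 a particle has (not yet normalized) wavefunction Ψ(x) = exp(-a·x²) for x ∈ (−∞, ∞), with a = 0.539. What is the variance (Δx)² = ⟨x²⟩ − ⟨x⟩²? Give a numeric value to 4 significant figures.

0.4638

Compute ⟨x⟩ and ⟨x²⟩ separately, then (Δx)² = ⟨x²⟩ − ⟨x⟩².
Gaussian moments: ∫x^(2j)·e^(−2ax²) dx = (2j−1)!!/(4a)^j · √(π/(2a)), odd powers integrate to 0; here √(π/(2a)) = 1.7071.
Normalization: ∫|Ψ|² dx = 1.7071.
⟨x⟩ = 0.0000 and ⟨x²⟩ = 0.46382.
(Δx)² = 0.46382 − (0.0000)² = 0.46382.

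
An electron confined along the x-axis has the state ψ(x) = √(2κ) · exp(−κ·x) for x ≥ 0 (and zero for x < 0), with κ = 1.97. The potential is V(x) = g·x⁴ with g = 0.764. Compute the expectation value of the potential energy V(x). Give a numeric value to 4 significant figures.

⟨V⟩ = ∫ V(x)·|ψ|² dx.
Every integrand reduces to terms xʲ·e^(−2κx) on [0, ∞); use ∫₀^∞ xʲ·e^(−2κx) dx = j!/(2κ)^(j+1).
⟨V⟩ = 0.076089.

0.07609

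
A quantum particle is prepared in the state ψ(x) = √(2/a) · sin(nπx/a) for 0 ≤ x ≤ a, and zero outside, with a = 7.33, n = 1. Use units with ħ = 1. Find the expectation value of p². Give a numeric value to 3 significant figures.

p² ψ = −ħ² d²ψ/dx²; ⟨p²⟩ = −ħ² ∫ ψ*·ψ'' dx.
d/dx sin(nπx/a) = (nπ/a)·cos(nπx/a) and d²/dx² sin(nπx/a) = −(nπ/a)²·sin(nπx/a); on 0 ≤ x ≤ a, ∫sin²(nπx/a) dx = a/2 and ∫sin(nπx/a)·cos(nπx/a) dx = 0.
⟨p²⟩ = 0.18369.

0.184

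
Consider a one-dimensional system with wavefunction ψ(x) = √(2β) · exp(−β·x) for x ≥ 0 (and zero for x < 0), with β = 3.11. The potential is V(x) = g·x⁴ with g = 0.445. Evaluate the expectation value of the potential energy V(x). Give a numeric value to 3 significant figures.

0.00714

⟨V⟩ = ∫ V(x)·|ψ|² dx.
Every integrand reduces to terms xʲ·e^(−2βx) on [0, ∞); use ∫₀^∞ xʲ·e^(−2βx) dx = j!/(2β)^(j+1).
⟨V⟩ = 0.0071353.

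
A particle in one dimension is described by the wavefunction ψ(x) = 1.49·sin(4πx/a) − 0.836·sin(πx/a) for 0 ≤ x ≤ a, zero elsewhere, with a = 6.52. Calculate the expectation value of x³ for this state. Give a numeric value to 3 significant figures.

68.0

⟨x³⟩ = ∫ x³·|ψ|² dx / ∫|ψ|² dx (integrals over the domain).
On 0 ≤ x ≤ a (j ≠ l): ∫sin²(jπx/a) dx = a/2, ∫sin(jπx/a)·sin(lπx/a) dx = 0; diagonal moments ∫x·sin²(jπx/a) dx = a²/4, ∫x²·sin²(jπx/a) dx = a³·(1/6 − 1/(4j²π²)); cross terms ∫x·sin(jπx/a)·sin(lπx/a) dx = 0 for j + l even and −4jla²/(π²(j² − l²)²) for j + l odd, ∫x²·sin(jπx/a)·sin(lπx/a) dx = (−1)^(j+l)·4jla³/(π²(j² − l²)²); higher powers the same way via product-to-sum and parts.
State is unnormalized: ∫|ψ|² dx = 9.5159, and ∫ψ*·x³·ψ dx = 647.54, so ⟨x³⟩ = 647.54 / 9.5159.
⟨x³⟩ = 68.048.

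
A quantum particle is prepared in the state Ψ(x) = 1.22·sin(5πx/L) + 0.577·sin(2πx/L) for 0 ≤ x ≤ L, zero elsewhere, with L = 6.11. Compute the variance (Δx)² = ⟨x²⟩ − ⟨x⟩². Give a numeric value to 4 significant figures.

2.955

Compute ⟨x⟩ and ⟨x²⟩ separately, then (Δx)² = ⟨x²⟩ − ⟨x⟩².
On 0 ≤ x ≤ L (j ≠ l): ∫sin²(jπx/L) dx = L/2, ∫sin(jπx/L)·sin(lπx/L) dx = 0; diagonal moments ∫x·sin²(jπx/L) dx = L²/4, ∫x²·sin²(jπx/L) dx = L³·(1/6 − 1/(4j²π²)); cross terms ∫x·sin(jπx/L)·sin(lπx/L) dx = 0 for j + l even and −4jlL²/(π²(j² − l²)²) for j + l odd, ∫x²·sin(jπx/L)·sin(lπx/L) dx = (−1)^(j+l)·4jlL³/(π²(j² − l²)²); higher powers the same way via product-to-sum and parts.
Normalization: ∫|Ψ|² dx = 5.5642.
⟨x⟩ = 2.9682 and ⟨x²⟩ = 11.765.
(Δx)² = 11.765 − (2.9682)² = 2.9552.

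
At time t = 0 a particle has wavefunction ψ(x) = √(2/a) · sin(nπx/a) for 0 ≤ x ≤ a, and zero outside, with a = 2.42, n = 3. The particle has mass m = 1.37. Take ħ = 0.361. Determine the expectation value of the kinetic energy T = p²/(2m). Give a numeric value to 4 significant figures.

0.7214

T = −(ħ²/2m) d²/dx², so ⟨T⟩ = −(ħ²/2m) ∫ ψ*·ψ'' dx; with m = 1.37.
d/dx sin(nπx/a) = (nπ/a)·cos(nπx/a) and d²/dx² sin(nπx/a) = −(nπ/a)²·sin(nπx/a); on 0 ≤ x ≤ a, ∫sin²(nπx/a) dx = a/2 and ∫sin(nπx/a)·cos(nπx/a) dx = 0.
⟨T⟩ = 0.72140.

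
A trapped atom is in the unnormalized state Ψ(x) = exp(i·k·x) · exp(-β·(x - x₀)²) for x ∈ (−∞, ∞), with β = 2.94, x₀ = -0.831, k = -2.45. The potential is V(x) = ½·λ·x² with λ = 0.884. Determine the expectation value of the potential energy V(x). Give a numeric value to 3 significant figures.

0.343

⟨V⟩ = ∫ V(x)·|Ψ|² dx / ∫|Ψ|² dx.
Gaussian moments (u = x − x₀): ∫u^(2j)·e^(−2βu²) du = (2j−1)!!/(4β)^j · √(π/(2β)), odd powers integrate to 0; here √(π/(2β)) = 0.73095.
State is unnormalized: ∫|Ψ|² dx = 0.73095, and ∫Ψ*·V(x)·Ψ dx = 0.25058, so ⟨V⟩ = 0.25058 / 0.73095.
⟨V⟩ = 0.34281.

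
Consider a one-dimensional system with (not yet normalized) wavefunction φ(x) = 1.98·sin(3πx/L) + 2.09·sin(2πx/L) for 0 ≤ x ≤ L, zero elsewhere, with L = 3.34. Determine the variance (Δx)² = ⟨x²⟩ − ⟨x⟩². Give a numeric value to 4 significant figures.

0.4045

Compute ⟨x⟩ and ⟨x²⟩ separately, then (Δx)² = ⟨x²⟩ − ⟨x⟩².
On 0 ≤ x ≤ L (j ≠ l): ∫sin²(jπx/L) dx = L/2, ∫sin(jπx/L)·sin(lπx/L) dx = 0; diagonal moments ∫x·sin²(jπx/L) dx = L²/4, ∫x²·sin²(jπx/L) dx = L³·(1/6 − 1/(4j²π²)); cross terms ∫x·sin(jπx/L)·sin(lπx/L) dx = 0 for j + l even and −4jlL²/(π²(j² − l²)²) for j + l odd, ∫x²·sin(jπx/L)·sin(lπx/L) dx = (−1)^(j+l)·4jlL³/(π²(j² − l²)²); higher powers the same way via product-to-sum and parts.
Normalization: ∫|φ|² dx = 13.842.
⟨x⟩ = 1.0212 and ⟨x²⟩ = 1.4474.
(Δx)² = 1.4474 − (1.0212)² = 0.40453.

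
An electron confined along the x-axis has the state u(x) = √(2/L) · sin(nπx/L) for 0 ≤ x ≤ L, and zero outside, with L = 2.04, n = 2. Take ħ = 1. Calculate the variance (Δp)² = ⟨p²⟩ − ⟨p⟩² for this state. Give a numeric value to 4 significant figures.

Compute ⟨p⟩ and ⟨p²⟩ separately; (Δp)² = ⟨p²⟩ − ⟨p⟩².
d/dx sin(nπx/L) = (nπ/L)·cos(nπx/L) and d²/dx² sin(nπx/L) = −(nπ/L)²·sin(nπx/L); on 0 ≤ x ≤ L, ∫sin²(nπx/L) dx = L/2 and ∫sin(nπx/L)·cos(nπx/L) dx = 0.
⟨p⟩ = 0.0000 and ⟨p²⟩ = 9.4864.
(Δp)² = 9.4864 − (0.0000)² = 9.4864.

9.486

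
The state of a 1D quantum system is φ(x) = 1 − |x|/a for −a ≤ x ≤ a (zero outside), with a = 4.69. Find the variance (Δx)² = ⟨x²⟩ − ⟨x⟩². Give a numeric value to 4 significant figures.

2.200

Compute ⟨x⟩ and ⟨x²⟩ separately, then (Δx)² = ⟨x²⟩ − ⟨x⟩².
φ is even, so ∫ over [−a, a] = 2∫₀ᵃ with φ = 1 − x/a there: ∫₀ᵃ (1 − x/a)² dx = a/3, ∫₀ᵃ x²(1 − x/a)² dx = a³/30, ∫₀ᵃ x⁴(1 − x/a)² dx = a⁵/105.
Normalization: ∫|φ|² dx = 3.1267.
⟨x⟩ = 0.0000 and ⟨x²⟩ = 2.1996.
(Δx)² = 2.1996 − (0.0000)² = 2.1996.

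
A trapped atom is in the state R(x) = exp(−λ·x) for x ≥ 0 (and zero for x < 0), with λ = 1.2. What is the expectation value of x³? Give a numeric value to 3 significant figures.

0.434

⟨x³⟩ = ∫ x³·|R|² dx / ∫|R|² dx (integrals over the domain).
Every integrand reduces to terms xʲ·e^(−2λx) on [0, ∞); use ∫₀^∞ xʲ·e^(−2λx) dx = j!/(2λ)^(j+1).
State is unnormalized: ∫|R|² dx = 0.41667, and ∫R*·x³·R dx = 0.18084, so ⟨x³⟩ = 0.18084 / 0.41667.
⟨x³⟩ = 0.43403.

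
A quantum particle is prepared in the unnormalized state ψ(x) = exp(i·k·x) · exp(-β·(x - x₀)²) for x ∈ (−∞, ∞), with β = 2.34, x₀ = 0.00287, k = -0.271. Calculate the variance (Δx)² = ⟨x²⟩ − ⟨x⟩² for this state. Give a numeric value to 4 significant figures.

0.1068

Compute ⟨x⟩ and ⟨x²⟩ separately, then (Δx)² = ⟨x²⟩ − ⟨x⟩².
Gaussian moments (u = x − x₀): ∫u^(2j)·e^(−2βu²) du = (2j−1)!!/(4β)^j · √(π/(2β)), odd powers integrate to 0; here √(π/(2β)) = 0.81932.
Normalization: ∫|ψ|² dx = 0.81932.
⟨x⟩ = 0.0028700 and ⟨x²⟩ = 0.10685.
(Δx)² = 0.10685 − (0.0028700)² = 0.10684.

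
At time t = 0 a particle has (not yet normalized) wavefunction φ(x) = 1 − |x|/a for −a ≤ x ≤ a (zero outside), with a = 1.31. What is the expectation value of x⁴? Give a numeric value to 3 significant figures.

0.0841

⟨x⁴⟩ = ∫ x⁴·|φ|² dx / ∫|φ|² dx (integrals over the domain).
φ is even, so ∫ over [−a, a] = 2∫₀ᵃ with φ = 1 − x/a there: ∫₀ᵃ (1 − x/a)² dx = a/3, ∫₀ᵃ x²(1 − x/a)² dx = a³/30, ∫₀ᵃ x⁴(1 − x/a)² dx = a⁵/105.
State is unnormalized: ∫|φ|² dx = 0.87333, and ∫φ*·x⁴·φ dx = 0.073485, so ⟨x⁴⟩ = 0.073485 / 0.87333.
⟨x⁴⟩ = 0.084143.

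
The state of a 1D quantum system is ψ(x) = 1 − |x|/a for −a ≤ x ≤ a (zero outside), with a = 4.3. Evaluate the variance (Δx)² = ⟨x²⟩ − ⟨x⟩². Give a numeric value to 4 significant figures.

1.849

Compute ⟨x⟩ and ⟨x²⟩ separately, then (Δx)² = ⟨x²⟩ − ⟨x⟩².
ψ is even, so ∫ over [−a, a] = 2∫₀ᵃ with ψ = 1 − x/a there: ∫₀ᵃ (1 − x/a)² dx = a/3, ∫₀ᵃ x²(1 − x/a)² dx = a³/30, ∫₀ᵃ x⁴(1 − x/a)² dx = a⁵/105.
Normalization: ∫|ψ|² dx = 2.8667.
⟨x⟩ = 0.0000 and ⟨x²⟩ = 1.8490.
(Δx)² = 1.8490 − (0.0000)² = 1.8490.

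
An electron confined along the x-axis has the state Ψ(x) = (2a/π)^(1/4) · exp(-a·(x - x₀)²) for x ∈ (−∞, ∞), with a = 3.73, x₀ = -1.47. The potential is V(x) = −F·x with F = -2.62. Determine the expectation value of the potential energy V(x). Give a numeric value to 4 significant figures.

⟨V⟩ = ∫ V(x)·|Ψ|² dx.
Gaussian moments (u = x − x₀): ∫u^(2j)·e^(−2au²) du = (2j−1)!!/(4a)^j · √(π/(2a)), odd powers integrate to 0; here √(π/(2a)) = 0.64894.
⟨V⟩ = -3.8514.

-3.851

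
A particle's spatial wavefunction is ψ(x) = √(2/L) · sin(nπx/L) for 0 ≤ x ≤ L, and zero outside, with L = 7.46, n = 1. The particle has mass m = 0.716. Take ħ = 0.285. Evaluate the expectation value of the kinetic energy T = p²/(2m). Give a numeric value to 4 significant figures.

0.01006

T = −(ħ²/2m) d²/dx², so ⟨T⟩ = −(ħ²/2m) ∫ ψ*·ψ'' dx; with m = 0.716.
d/dx sin(nπx/L) = (nπ/L)·cos(nπx/L) and d²/dx² sin(nπx/L) = −(nπ/L)²·sin(nπx/L); on 0 ≤ x ≤ L, ∫sin²(nπx/L) dx = L/2 and ∫sin(nπx/L)·cos(nπx/L) dx = 0.
⟨T⟩ = 0.010059.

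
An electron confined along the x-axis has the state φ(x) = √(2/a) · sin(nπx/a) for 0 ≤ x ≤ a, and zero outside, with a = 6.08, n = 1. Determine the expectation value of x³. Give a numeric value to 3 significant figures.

⟨x³⟩ = ∫ x³·|φ|² dx (integrals over the domain).
With sin²θ = (1 − cos2θ)/2 on 0 ≤ x ≤ a: ∫sin²(nπx/a) dx = a/2, ∫x·sin²(nπx/a) dx = a²/4, ∫x²·sin²(nπx/a) dx = a³·(1/6 − 1/(4n²π²)); higher powers xᵏ the same way, integrating xᵏ·cos(2nπx/a) by parts.
⟨x³⟩ = 39.110.

39.1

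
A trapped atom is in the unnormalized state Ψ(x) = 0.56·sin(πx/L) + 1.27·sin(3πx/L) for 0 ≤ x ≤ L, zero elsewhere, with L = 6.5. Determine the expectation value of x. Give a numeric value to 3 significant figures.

⟨x⟩ = ∫ x·|Ψ|² dx / ∫|Ψ|² dx (integrals over the domain).
On 0 ≤ x ≤ L (j ≠ l): ∫sin²(jπx/L) dx = L/2, ∫sin(jπx/L)·sin(lπx/L) dx = 0; diagonal moments ∫x·sin²(jπx/L) dx = L²/4, ∫x²·sin²(jπx/L) dx = L³·(1/6 − 1/(4j²π²)); cross terms ∫x·sin(jπx/L)·sin(lπx/L) dx = 0 for j + l even and −4jlL²/(π²(j² − l²)²) for j + l odd, ∫x²·sin(jπx/L)·sin(lπx/L) dx = (−1)^(j+l)·4jlL³/(π²(j² − l²)²); higher powers the same way via product-to-sum and parts.
State is unnormalized: ∫|Ψ|² dx = 6.2611, and ∫Ψ*·x·Ψ dx = 20.349, so ⟨x⟩ = 20.349 / 6.2611.
⟨x⟩ = 3.2500.

3.25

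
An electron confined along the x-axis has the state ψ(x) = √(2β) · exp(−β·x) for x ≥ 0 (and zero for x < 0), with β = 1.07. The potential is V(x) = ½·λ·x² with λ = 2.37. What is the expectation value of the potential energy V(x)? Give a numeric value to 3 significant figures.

⟨V⟩ = ∫ V(x)·|ψ|² dx.
Every integrand reduces to terms xʲ·e^(−2βx) on [0, ∞); use ∫₀^∞ xʲ·e^(−2βx) dx = j!/(2β)^(j+1).
⟨V⟩ = 0.51751.

0.518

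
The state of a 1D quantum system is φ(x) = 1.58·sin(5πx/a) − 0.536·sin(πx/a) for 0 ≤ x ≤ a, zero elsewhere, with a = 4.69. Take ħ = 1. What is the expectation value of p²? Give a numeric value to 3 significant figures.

p² φ = −ħ² d²φ/dx²; ⟨p²⟩ = −ħ² ∫ φ*·φ'' dx / ∫|φ|² dx.
d²/dx² sin(jπx/a) = −(jπ/a)²·sin(jπx/a); on 0 ≤ x ≤ a, ∫sin²(jπx/a) dx = a/2 and ∫sin(jπx/a)·sin(lπx/a) dx = 0 for j ≠ l, so only diagonal terms survive in ∫|φ|² and ∫φ·φ″; ∫φ·φ′ dx = [φ²/2] between the walls = 0.
State is unnormalized: ∫|φ|² dx = 6.5278, and ∫φ*·(−ħ² φ'') dx = 65.970, so ⟨p²⟩ = 65.970 / 6.5278.
⟨p²⟩ = 10.106.

10.1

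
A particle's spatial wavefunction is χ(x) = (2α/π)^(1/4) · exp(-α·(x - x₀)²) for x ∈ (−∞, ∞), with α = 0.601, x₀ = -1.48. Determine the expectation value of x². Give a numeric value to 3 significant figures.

⟨x²⟩ = ∫ x²·|χ|² dx (integrals over the domain).
Gaussian moments (u = x − x₀): ∫u^(2j)·e^(−2αu²) du = (2j−1)!!/(4α)^j · √(π/(2α)), odd powers integrate to 0; here √(π/(2α)) = 1.6167.
⟨x²⟩ = 2.6064.

2.61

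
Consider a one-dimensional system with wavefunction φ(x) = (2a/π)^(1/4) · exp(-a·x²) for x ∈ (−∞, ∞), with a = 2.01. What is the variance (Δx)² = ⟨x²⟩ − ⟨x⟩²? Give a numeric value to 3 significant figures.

0.124

Compute ⟨x⟩ and ⟨x²⟩ separately, then (Δx)² = ⟨x²⟩ − ⟨x⟩².
Gaussian moments: ∫x^(2j)·e^(−2ax²) dx = (2j−1)!!/(4a)^j · √(π/(2a)), odd powers integrate to 0; here √(π/(2a)) = 0.88402.
⟨x⟩ = 0.0000 and ⟨x²⟩ = 0.12438.
(Δx)² = 0.12438 − (0.0000)² = 0.12438.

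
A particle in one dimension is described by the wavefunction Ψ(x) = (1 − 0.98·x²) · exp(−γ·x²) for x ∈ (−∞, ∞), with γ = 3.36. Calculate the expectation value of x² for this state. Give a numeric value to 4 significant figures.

0.05492

⟨x²⟩ = ∫ x²·|Ψ|² dx / ∫|Ψ|² dx (integrals over the domain).
Expand each integrand as polynomial × e^(−2γx²) and use ∫x^(2j)·e^(−2γx²) dx = (2j−1)!!/(4γ)^j · √(π/(2γ)), odd powers → 0; here √(π/(2γ)) = 0.68374.
State is unnormalized: ∫|Ψ|² dx = 0.59493, and ∫Ψ*·x²·Ψ dx = 0.032674, so ⟨x²⟩ = 0.032674 / 0.59493.
⟨x²⟩ = 0.054920.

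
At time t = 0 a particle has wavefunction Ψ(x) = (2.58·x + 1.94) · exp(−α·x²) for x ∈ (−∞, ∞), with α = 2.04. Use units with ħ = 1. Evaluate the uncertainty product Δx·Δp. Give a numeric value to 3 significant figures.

0.511

Δx = √(⟨x²⟩−⟨x⟩²), Δp = √(⟨p²⟩−⟨p⟩²).
Expand each integrand as polynomial × e^(−2αx²) and use ∫x^(2j)·e^(−2αx²) dx = (2j−1)!!/(4α)^j · √(π/(2α)), odd powers → 0; here √(π/(2α)) = 0.87750. Differentiate with the product rule, d/dx e^(−αx²) = −2αx·e^(−αx²).
Normalization: ∫|Ψ|² dx = 4.0183.
⟨x⟩ = 0.26789, ⟨x²⟩ = 0.16621 ⇒ Δx = 0.30732.
⟨p⟩ = 0.0000, ⟨p²⟩ = 2.7668 ⇒ Δp = 1.6634.
Δx·Δp = 0.51118.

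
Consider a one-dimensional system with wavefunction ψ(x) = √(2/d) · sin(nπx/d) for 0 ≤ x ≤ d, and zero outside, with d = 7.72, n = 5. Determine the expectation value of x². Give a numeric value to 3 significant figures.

19.7

⟨x²⟩ = ∫ x²·|ψ|² dx (integrals over the domain).
With sin²θ = (1 − cos2θ)/2 on 0 ≤ x ≤ d: ∫sin²(nπx/d) dx = d/2, ∫x·sin²(nπx/d) dx = d²/4, ∫x²·sin²(nπx/d) dx = d³·(1/6 − 1/(4n²π²)); higher powers xᵏ the same way, integrating xᵏ·cos(2nπx/d) by parts.
⟨x²⟩ = 19.745.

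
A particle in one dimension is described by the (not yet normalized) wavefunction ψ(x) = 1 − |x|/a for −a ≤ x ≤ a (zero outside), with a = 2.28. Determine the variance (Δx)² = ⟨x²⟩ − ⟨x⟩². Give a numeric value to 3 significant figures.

Compute ⟨x⟩ and ⟨x²⟩ separately, then (Δx)² = ⟨x²⟩ − ⟨x⟩².
ψ is even, so ∫ over [−a, a] = 2∫₀ᵃ with ψ = 1 − x/a there: ∫₀ᵃ (1 − x/a)² dx = a/3, ∫₀ᵃ x²(1 − x/a)² dx = a³/30, ∫₀ᵃ x⁴(1 − x/a)² dx = a⁵/105.
Normalization: ∫|ψ|² dx = 1.5200.
⟨x⟩ = 0.0000 and ⟨x²⟩ = 0.51984.
(Δx)² = 0.51984 − (0.0000)² = 0.51984.

0.520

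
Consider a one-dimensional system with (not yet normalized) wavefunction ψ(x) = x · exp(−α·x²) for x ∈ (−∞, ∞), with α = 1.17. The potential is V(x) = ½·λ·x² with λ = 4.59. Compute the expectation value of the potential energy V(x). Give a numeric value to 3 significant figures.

1.47

⟨V⟩ = ∫ V(x)·|ψ|² dx / ∫|ψ|² dx.
Expand each integrand as polynomial × e^(−2αx²) and use ∫x^(2j)·e^(−2αx²) dx = (2j−1)!!/(4α)^j · √(π/(2α)), odd powers → 0; here √(π/(2α)) = 1.1587.
State is unnormalized: ∫|ψ|² dx = 0.24758, and ∫ψ*·V(x)·ψ dx = 0.36423, so ⟨V⟩ = 0.36423 / 0.24758.
⟨V⟩ = 1.4712.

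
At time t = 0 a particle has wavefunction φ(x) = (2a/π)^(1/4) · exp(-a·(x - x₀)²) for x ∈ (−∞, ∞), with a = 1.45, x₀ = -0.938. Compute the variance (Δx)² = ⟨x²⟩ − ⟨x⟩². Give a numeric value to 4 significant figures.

Compute ⟨x⟩ and ⟨x²⟩ separately, then (Δx)² = ⟨x²⟩ − ⟨x⟩².
Gaussian moments (u = x − x₀): ∫u^(2j)·e^(−2au²) du = (2j−1)!!/(4a)^j · √(π/(2a)), odd powers integrate to 0; here √(π/(2a)) = 1.0408.
⟨x⟩ = -0.93800 and ⟨x²⟩ = 1.0523.
(Δx)² = 1.0523 − (-0.93800)² = 0.17241.

0.1724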